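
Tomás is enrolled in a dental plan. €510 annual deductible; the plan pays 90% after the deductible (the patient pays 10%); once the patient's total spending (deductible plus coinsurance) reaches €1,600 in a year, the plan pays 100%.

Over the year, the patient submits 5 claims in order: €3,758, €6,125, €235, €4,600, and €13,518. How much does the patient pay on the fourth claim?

Bill 1, €3,758: €510 to deductible, leaving €3,248; coinsurance €3,248 × 10% = €324.80. Patient owes €834.80 (running OOP €834.80).
Bill 2, €6,125: deductible already satisfied, so patient's share is 10% × €6,125 = €612.50. Patient pays €612.50; OOP now €1,447.30.
Bill 3, €235: deductible met; 10% of €235 = €23.50. Patient pays €23.50; OOP now €1,470.80.
Bill 4, €4,600: deductible already satisfied, so patient's share is 10% × €4,600 = €460. Adding that to €1,470.80 gives €1,930.80, past the €1,600 cap; patient pays only €1,600 − €1,470.80 = €129.20.

€129.20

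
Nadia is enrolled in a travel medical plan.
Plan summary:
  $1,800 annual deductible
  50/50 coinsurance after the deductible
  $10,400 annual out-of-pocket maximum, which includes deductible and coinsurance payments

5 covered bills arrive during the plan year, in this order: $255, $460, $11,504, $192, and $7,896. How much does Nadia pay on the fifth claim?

Claim 1 — $255: all of it applies to the deductible. Traveler pays $255; OOP now $255.
Claim 2 — $460: fully absorbed by the deductible. Cost to traveler: $460. OOP to date $715.
Claim 3 — $11,504: deductible takes $1,085, $10,419 remains; coinsurance $10,419 × 50% = $5,209.50. Traveler owes $6,294.50 (running OOP $7,009.50).
Claim 4 — $192: deductible met; 50% of $192 = $96. Traveler owes $96 (running OOP $7,105.50).
Claim 5 — $7,896: 50% coinsurance on $7,896 = $3,948. That would push OOP to $11,053.50, over the $10,400 cap, so traveler pays $10,400 − $7,105.50 = $3,294.50.

$3,294.50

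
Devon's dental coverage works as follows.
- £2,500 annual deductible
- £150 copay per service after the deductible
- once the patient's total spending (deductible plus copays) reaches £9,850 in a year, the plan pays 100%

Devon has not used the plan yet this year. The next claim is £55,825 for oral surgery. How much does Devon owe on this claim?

The full £2,500 deductible is still open; £2,500 of this bill applies to it.
The remaining £53,325 (= £55,825 − £2,500) moves to the copay.
Copay on this service: £150.
Patient responsibility before any cap: £2,500 + £150 = £2,650.
Year-to-date out-of-pocket becomes £0 + £2,650 = £2,650, still under the £9,850 maximum, so no cap applies.

£2,650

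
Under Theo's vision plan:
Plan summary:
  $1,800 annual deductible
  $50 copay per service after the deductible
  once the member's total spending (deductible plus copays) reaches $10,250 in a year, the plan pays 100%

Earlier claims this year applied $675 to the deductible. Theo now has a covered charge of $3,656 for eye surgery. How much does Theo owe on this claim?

Deductible still to meet: $1,800 − $675 = $1,125.
The remaining $2,531 (= $3,656 − $1,125) moves to the copay.
Copay on this service: $50.
So the member owes $1,125 + $50 = $1,175 before any cap.
Cumulative spending $675 + $1,175 = $1,850 stays under the $10,250 maximum.

$1,175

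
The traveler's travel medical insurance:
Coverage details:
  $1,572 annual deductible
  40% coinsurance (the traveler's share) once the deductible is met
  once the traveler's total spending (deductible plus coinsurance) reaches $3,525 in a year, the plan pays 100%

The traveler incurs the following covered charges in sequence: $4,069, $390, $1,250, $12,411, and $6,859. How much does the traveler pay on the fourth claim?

Claim 1 — $4,069: $1,572 finishes the deductible; $2,497 goes to coinsurance; coinsurance $2,497 × 40% = $998.80. Traveler pays $2,570.80; OOP now $2,570.80.
Claim 2 — $390: deductible met; 40% of $390 = $156. Traveler owes $156 (running OOP $2,726.80).
Claim 3 — $1,250: 40% coinsurance on $1,250 = $500. Cost to traveler: $500. OOP to date $3,226.80.
Claim 4 — $12,411: deductible met; 40% of $12,411 = $4,964.40. Adding that to $3,226.80 gives $8,191.20, past the $3,525 cap; traveler pays only $3,525 − $3,226.80 = $298.20.

$298.20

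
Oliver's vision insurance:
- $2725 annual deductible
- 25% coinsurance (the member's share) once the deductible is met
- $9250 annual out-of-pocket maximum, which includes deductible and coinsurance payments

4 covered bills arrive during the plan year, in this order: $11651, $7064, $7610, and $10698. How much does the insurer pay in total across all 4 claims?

Bill 1, $11651: $2725 to deductible, leaving $8926; 25% of $8926 = $2231.50. Member pays $4956.50; OOP now $4956.50. Plan pays $11651 − $4956.50 = $6694.50.
Bill 2, $7064: 25% coinsurance on $7064 = $1766. Member pays $1766; OOP now $6722.50. Plan pays $7064 − $1766 = $5298.
Bill 3, $7610: deductible met; 25% of $7610 = $1902.50. Member pays $1902.50; OOP now $8625. Insurer: $7610 − $1902.50 = $5707.50.
Bill 4, $10698: deductible already satisfied, so member's share is 25% × $10698 = $2674.50. Adding that to $8625 gives $11299.50, past the $9250 cap; member pays only $9250 − $8625 = $625. Insurer: $10698 − $625 = $10073.
Insurer total: $6694.50 + $5298 + $5707.50 + $10073 = $27773.

$27773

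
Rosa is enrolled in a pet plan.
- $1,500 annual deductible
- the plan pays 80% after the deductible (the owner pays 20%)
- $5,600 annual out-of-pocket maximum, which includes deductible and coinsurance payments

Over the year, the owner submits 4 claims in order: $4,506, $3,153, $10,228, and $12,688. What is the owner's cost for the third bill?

Claim 1 — $4,506: $1,500 to deductible, leaving $3,006; coinsurance $3,006 × 20% = $601.20. Cost to owner: $2,101.20. OOP to date $2,101.20.
Claim 2 — $3,153: 20% coinsurance on $3,153 = $630.60. Owner pays $630.60; OOP now $2,731.80.
Claim 3 — $10,228: deductible met; 20% of $10,228 = $2,045.60. Cost to owner: $2,045.60. OOP to date $4,777.40.

$2,045.60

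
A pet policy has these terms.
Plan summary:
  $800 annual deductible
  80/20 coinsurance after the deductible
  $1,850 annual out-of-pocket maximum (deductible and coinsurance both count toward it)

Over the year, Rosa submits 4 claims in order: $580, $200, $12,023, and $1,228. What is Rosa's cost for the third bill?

Claim 1 — $580: all of it applies to the deductible. Cost to owner: $580. OOP to date $580.
Claim 2 — $200: entire amount goes to the deductible. Cost to owner: $200. OOP to date $780.
Claim 3 — $12,023: $20 to deductible, leaving $12,003; coinsurance $12,003 × 20% = $2,400.60. Together that's $20 + $2,400.60 = $2,420.60. That would push OOP to $3,200.60, over the $1,850 cap, so owner pays $1,850 − $780 = $1,070.

$1,070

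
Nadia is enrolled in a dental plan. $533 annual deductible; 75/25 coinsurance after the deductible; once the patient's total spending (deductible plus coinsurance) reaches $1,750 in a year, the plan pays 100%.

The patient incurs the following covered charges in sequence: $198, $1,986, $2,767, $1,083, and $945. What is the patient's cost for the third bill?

Claim 1 — $198: all of it applies to the deductible. Patient pays $198; OOP now $198.
Claim 2 — $1,986: deductible takes $335, $1,651 remains; patient's 25% is $412.75. Patient owes $747.75 (running OOP $945.75).
Claim 3 — $2,767: deductible met; 25% of $2,767 = $691.75. Patient pays $691.75; OOP now $1,637.50.

$691.75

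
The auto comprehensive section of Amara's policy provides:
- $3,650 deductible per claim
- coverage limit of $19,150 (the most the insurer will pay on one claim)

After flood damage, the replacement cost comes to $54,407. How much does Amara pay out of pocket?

After the deductible, $54,407 − $3,650 = $50,757 remains.
Since $50,757 > $19,150, the payout is capped at $19,150.
Out of pocket: $54,407 − $19,150 = $35,257.

$35,257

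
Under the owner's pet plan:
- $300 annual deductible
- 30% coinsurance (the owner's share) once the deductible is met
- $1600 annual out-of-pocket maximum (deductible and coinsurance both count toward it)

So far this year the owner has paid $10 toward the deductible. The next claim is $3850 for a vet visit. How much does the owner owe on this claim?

$1358

$10 of the $300 deductible is already met, leaving $290.
That leaves $3850 − $290 = $3560 for coinsurance.
30% of $3560 = $1068 falls to the owner.
That puts the owner's cost at $290 + $1068 = $1358 before any cap.
Year-to-date out-of-pocket becomes $10 + $1358 = $1368, still under the $1600 maximum, so no cap applies.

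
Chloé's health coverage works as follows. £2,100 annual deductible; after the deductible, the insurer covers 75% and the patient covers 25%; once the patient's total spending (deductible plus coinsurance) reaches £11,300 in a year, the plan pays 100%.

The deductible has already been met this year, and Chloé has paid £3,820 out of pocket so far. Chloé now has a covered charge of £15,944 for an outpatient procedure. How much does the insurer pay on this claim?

£11,958

With the deductible met, the entire £15,944 is subject to coinsurance.
Patient's 25% share of £15,944 is £3,986.
Cumulative spending £3,820 + £3,986 = £7,806 stays under the £11,300 maximum.
The plan picks up £15,944 − £3,986 = £11,958.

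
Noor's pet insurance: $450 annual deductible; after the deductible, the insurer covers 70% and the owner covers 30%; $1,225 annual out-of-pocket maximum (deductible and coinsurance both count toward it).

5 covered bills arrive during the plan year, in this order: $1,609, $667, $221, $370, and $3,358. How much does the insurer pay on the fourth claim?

#1 ($1,609): $450 to deductible, leaving $1,159; 30% of $1,159 = $347.70. Owner pays $797.70; OOP now $797.70. Plan pays $1,609 − $797.70 = $811.30.
#2 ($667): deductible already satisfied, so owner's share is 30% × $667 = $200.10. Cost to owner: $200.10. OOP to date $997.80. Insurer: $667 − $200.10 = $466.90.
#3 ($221): deductible met; 30% of $221 = $66.30. Cost to owner: $66.30. OOP to date $1,064.10. Insurer: $221 − $66.30 = $154.70.
#4 ($370): deductible met; 30% of $370 = $111. Owner owes $111 (running OOP $1,175.10). Insurer: $370 − $111 = $259.

$259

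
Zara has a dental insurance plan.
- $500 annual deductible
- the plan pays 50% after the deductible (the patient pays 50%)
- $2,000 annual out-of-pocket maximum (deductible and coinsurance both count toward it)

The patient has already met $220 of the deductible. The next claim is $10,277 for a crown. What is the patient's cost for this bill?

$1,780

Deductible still to meet: $500 − $220 = $280.
That leaves $10,277 − $280 = $9,997 for coinsurance.
Coinsurance: $9,997 × 50% = $4,998.50.
So the patient owes $280 + $4,998.50 = $5,278.50 before any cap.
Adding $5,278.50 to the $220 already spent would give $5,498.50, which exceeds the $2,000 cap; the patient pays just $2,000 − $220 = $1,780.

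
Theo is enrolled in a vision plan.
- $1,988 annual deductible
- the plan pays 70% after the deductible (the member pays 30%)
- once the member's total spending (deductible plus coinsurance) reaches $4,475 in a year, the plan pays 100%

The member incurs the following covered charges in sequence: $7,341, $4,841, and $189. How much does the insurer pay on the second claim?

$3,959.90

Claim 1 ($7,341): $1,988 to deductible, leaving $5,353; 30% of $5,353 = $1,605.90. Member owes $3,593.90 (running OOP $3,593.90). Plan pays $7,341 − $3,593.90 = $3,747.10.
Claim 2 ($4,841): 30% coinsurance on $4,841 = $1,452.30. That would push OOP to $5,046.20, over the $4,475 cap, so member pays $4,475 − $3,593.90 = $881.10. Plan pays $4,841 − $881.10 = $3,959.90.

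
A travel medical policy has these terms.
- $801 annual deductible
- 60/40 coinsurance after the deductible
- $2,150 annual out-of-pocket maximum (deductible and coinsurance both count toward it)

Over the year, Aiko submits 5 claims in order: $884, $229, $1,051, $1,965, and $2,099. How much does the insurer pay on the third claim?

$630.60

Claim 1 — $884: $801 finishes the deductible; $83 goes to coinsurance; coinsurance $83 × 40% = $33.20. Traveler owes $834.20 (running OOP $834.20). Insurer: $884 − $834.20 = $49.80.
Claim 2 — $229: deductible met; 40% of $229 = $91.60. Traveler pays $91.60; OOP now $925.80. Insurer: $229 − $91.60 = $137.40.
Claim 3 — $1,051: 40% coinsurance on $1,051 = $420.40. Traveler owes $420.40 (running OOP $1,346.20). Plan pays $1,051 − $420.40 = $630.60.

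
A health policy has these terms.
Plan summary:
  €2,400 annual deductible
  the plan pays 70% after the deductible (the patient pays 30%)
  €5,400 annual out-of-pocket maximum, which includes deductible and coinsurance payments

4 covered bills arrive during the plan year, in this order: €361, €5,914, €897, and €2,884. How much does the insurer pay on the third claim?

Bill 1, €361: entire amount goes to the deductible. Patient owes €361 (running OOP €361). Insurer: €361 − €361 = €0.
Bill 2, €5,914: €2,039 finishes the deductible; €3,875 goes to coinsurance; 30% of €3,875 = €1,162.50. Patient owes €3,201.50 (running OOP €3,562.50). Plan pays €5,914 − €3,201.50 = €2,712.50.
Bill 3, €897: deductible met; 30% of €897 = €269.10. Patient pays €269.10; OOP now €3,831.60. Insurer: €897 − €269.10 = €627.90.

€627.90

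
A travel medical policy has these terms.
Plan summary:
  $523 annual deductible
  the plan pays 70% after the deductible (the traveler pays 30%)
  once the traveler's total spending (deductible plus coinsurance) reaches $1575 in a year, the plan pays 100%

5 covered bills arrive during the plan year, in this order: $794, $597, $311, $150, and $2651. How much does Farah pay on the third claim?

#1 ($794): deductible takes $523, $271 remains; 30% of $271 = $81.30. Cost to traveler: $604.30. OOP to date $604.30.
#2 ($597): deductible met; 30% of $597 = $179.10. Traveler pays $179.10; OOP now $783.40.
#3 ($311): 30% coinsurance on $311 = $93.30. Traveler owes $93.30 (running OOP $876.70).

$93.30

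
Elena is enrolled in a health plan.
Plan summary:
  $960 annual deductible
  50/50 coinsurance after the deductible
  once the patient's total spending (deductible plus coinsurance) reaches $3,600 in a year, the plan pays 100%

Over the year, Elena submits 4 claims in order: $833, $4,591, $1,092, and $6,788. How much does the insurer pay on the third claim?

$684

#1 ($833): all of it applies to the deductible. Cost to patient: $833. OOP to date $833. Insurer: $833 − $833 = $0.
#2 ($4,591): $127 finishes the deductible; $4,464 goes to coinsurance; 50% of $4,464 = $2,232. Patient owes $2,359 (running OOP $3,192). Plan pays $4,591 − $2,359 = $2,232.
#3 ($1,092): deductible already satisfied, so patient's share is 50% × $1,092 = $546. OOP would hit $3,738 > $3,600, so the cap limits the patient to $3,600 − $3,192 = $408. Plan pays $1,092 − $408 = $684.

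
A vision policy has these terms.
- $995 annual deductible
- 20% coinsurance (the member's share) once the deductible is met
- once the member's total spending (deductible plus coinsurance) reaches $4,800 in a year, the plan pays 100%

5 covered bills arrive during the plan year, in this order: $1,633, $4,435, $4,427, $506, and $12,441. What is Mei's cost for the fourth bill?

$101.20

#1 ($1,633): $995 to deductible, leaving $638; 20% of $638 = $127.60. Member pays $1,122.60; OOP now $1,122.60.
#2 ($4,435): deductible already satisfied, so member's share is 20% × $4,435 = $887. Cost to member: $887. OOP to date $2,009.60.
#3 ($4,427): 20% coinsurance on $4,427 = $885.40. Member owes $885.40 (running OOP $2,895).
#4 ($506): deductible met; 20% of $506 = $101.20. Member owes $101.20 (running OOP $2,996.20).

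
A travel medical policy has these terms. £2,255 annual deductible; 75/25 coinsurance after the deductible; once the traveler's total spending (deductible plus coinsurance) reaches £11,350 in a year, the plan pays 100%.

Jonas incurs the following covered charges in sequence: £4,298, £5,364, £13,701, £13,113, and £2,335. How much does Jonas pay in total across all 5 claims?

#1 (£4,298): £2,255 finishes the deductible; £2,043 goes to coinsurance; 25% of £2,043 = £510.75. Cost to traveler: £2,765.75. OOP to date £2,765.75.
#2 (£5,364): deductible met; 25% of £5,364 = £1,341. Cost to traveler: £1,341. OOP to date £4,106.75.
#3 (£13,701): 25% coinsurance on £13,701 = £3,425.25. Cost to traveler: £3,425.25. OOP to date £7,532.
#4 (£13,113): deductible already satisfied, so traveler's share is 25% × £13,113 = £3,278.25. Traveler owes £3,278.25 (running OOP £10,810.25).
#5 (£2,335): 25% coinsurance on £2,335 = £583.75. OOP would hit £11,394 > £11,350, so the cap limits the traveler to £11,350 − £10,810.25 = £539.75.
Summing the traveler's payments: £2,765.75 + £1,341 + £3,425.25 + £3,278.25 + £539.75 = £11,350.

£11,350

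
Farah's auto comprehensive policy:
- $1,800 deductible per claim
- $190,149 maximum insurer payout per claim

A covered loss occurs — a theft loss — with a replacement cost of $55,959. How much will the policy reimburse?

$54,159

Less the $1,800 deductible: $55,959 − $1,800 = $54,159.
That's under the $190,149 cap, so the insurer reimburses the full $54,159.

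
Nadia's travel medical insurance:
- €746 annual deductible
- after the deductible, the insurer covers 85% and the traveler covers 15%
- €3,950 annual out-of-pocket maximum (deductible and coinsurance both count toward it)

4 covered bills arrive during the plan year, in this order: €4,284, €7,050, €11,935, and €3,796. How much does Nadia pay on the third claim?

Bill 1, €4,284: €746 to deductible, leaving €3,538; traveler's 15% is €530.70. Cost to traveler: €1,276.70. OOP to date €1,276.70.
Bill 2, €7,050: 15% coinsurance on €7,050 = €1,057.50. Traveler pays €1,057.50; OOP now €2,334.20.
Bill 3, €11,935: 15% coinsurance on €11,935 = €1,790.25. Adding that to €2,334.20 gives €4,124.45, past the €3,950 cap; traveler pays only €3,950 − €2,334.20 = €1,615.80.

€1,615.80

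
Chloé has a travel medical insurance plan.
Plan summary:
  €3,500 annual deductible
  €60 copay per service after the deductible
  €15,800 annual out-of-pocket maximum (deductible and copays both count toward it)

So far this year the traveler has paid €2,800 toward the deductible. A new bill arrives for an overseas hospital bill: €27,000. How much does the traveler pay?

€760

€2,800 of the €3,500 deductible is already met, leaving €700.
That leaves €27,000 − €700 = €26,300 for the copay.
Copay on this service: €60.
So the traveler owes €700 + €60 = €760 before any cap.
Total out-of-pocket so far would be €2,800 + €760 = €3,560, below the €15,800 cap — no reduction.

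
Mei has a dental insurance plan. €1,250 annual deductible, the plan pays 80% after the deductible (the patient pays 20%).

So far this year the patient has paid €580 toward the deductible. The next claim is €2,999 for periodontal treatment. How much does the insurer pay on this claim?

€1,863.20

Deductible still to meet: €1,250 − €580 = €670.
The remaining €2,329 (= €2,999 − €670) moves to coinsurance.
20% of €2,329 = €465.80 falls to the patient.
So the patient owes €670 + €465.80 = €1,135.80.
The insurer covers the remainder: €2,999 − €1,135.80 = €1,863.20.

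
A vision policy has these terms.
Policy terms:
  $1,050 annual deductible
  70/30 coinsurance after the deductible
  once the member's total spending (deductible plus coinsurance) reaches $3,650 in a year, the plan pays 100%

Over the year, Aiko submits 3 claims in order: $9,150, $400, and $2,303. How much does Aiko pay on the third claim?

$50

Claim 1 ($9,150): deductible takes $1,050, $8,100 remains; 30% of $8,100 = $2,430. Cost to member: $3,480. OOP to date $3,480.
Claim 2 ($400): deductible met; 30% of $400 = $120. Member pays $120; OOP now $3,600.
Claim 3 ($2,303): deductible already satisfied, so member's share is 30% × $2,303 = $690.90. That would push OOP to $4,290.90, over the $3,650 cap, so member pays $3,650 − $3,600 = $50.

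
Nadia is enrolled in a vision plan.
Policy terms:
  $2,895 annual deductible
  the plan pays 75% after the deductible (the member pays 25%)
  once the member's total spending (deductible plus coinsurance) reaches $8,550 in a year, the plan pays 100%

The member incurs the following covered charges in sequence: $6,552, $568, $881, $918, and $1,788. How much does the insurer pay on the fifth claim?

$1,341

Claim 1 — $6,552: deductible takes $2,895, $3,657 remains; 25% of $3,657 = $914.25. Member pays $3,809.25; OOP now $3,809.25. Plan pays $6,552 − $3,809.25 = $2,742.75.
Claim 2 — $568: 25% coinsurance on $568 = $142. Member owes $142 (running OOP $3,951.25). Insurer: $568 − $142 = $426.
Claim 3 — $881: deductible already satisfied, so member's share is 25% × $881 = $220.25. Cost to member: $220.25. OOP to date $4,171.50. Plan pays $881 − $220.25 = $660.75.
Claim 4 — $918: deductible met; 25% of $918 = $229.50. Member pays $229.50; OOP now $4,401. Insurer: $918 − $229.50 = $688.50.
Claim 5 — $1,788: 25% coinsurance on $1,788 = $447. Member owes $447 (running OOP $4,848). Plan pays $1,788 − $447 = $1,341.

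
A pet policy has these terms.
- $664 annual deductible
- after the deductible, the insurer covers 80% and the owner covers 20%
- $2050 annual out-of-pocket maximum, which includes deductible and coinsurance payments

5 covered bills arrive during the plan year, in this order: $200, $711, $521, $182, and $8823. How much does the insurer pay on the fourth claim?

$145.60

Bill 1, $200: all of it applies to the deductible. Owner owes $200 (running OOP $200). Plan pays $200 − $200 = $0.
Bill 2, $711: deductible takes $464, $247 remains; coinsurance $247 × 20% = $49.40. Owner owes $513.40 (running OOP $713.40). Insurer: $711 − $513.40 = $197.60.
Bill 3, $521: deductible met; 20% of $521 = $104.20. Owner pays $104.20; OOP now $817.60. Insurer: $521 − $104.20 = $416.80.
Bill 4, $182: deductible met; 20% of $182 = $36.40. Owner owes $36.40 (running OOP $854). Plan pays $182 − $36.40 = $145.60.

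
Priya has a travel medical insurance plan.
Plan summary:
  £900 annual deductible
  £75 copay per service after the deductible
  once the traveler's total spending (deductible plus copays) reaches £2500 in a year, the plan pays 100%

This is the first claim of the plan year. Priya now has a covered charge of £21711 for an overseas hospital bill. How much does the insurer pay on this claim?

£20736

Deductible not yet touched, so the first £900 of the bill goes to the deductible.
After the £900 deductible portion, £21711 − £900 = £20811 is subject to the copay.
Copay on this service: £75.
That puts the traveler's cost at £900 + £75 = £975 before any cap.
Cumulative spending £0 + £975 = £975 stays under the £2500 maximum.
Insurer pays the balance: £21711 − £975 = £20736.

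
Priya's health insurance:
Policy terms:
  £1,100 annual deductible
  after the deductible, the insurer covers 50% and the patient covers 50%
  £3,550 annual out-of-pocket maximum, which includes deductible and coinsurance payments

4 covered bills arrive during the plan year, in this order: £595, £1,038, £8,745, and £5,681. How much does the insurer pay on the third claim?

Claim 1 — £595: fully absorbed by the deductible. Patient pays £595; OOP now £595. Plan pays £595 − £595 = £0.
Claim 2 — £1,038: £505 finishes the deductible; £533 goes to coinsurance; patient's 50% is £266.50. Patient pays £771.50; OOP now £1,366.50. Insurer: £1,038 − £771.50 = £266.50.
Claim 3 — £8,745: 50% coinsurance on £8,745 = £4,372.50. Adding that to £1,366.50 gives £5,739, past the £3,550 cap; patient pays only £3,550 − £1,366.50 = £2,183.50. Insurer: £8,745 − £2,183.50 = £6,561.50.

£6,561.50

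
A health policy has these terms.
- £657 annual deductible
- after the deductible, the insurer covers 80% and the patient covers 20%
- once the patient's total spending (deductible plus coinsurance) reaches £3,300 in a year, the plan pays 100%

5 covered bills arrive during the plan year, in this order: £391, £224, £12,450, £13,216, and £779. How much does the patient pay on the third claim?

Bill 1, £391: all of it applies to the deductible. Patient owes £391 (running OOP £391).
Bill 2, £224: all of it applies to the deductible. Patient pays £224; OOP now £615.
Bill 3, £12,450: deductible takes £42, £12,408 remains; 20% of £12,408 = £2,481.60. Patient pays £2,523.60; OOP now £3,138.60.

£2,523.60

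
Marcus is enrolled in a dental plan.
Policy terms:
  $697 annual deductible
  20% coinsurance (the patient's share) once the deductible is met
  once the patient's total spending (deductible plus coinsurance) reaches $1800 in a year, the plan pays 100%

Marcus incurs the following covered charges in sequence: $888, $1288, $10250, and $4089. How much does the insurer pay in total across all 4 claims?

Claim 1 — $888: deductible takes $697, $191 remains; patient's 20% is $38.20. Patient pays $735.20; OOP now $735.20. Plan pays $888 − $735.20 = $152.80.
Claim 2 — $1288: deductible already satisfied, so patient's share is 20% × $1288 = $257.60. Patient pays $257.60; OOP now $992.80. Plan pays $1288 − $257.60 = $1030.40.
Claim 3 — $10250: 20% coinsurance on $10250 = $2050. That would push OOP to $3042.80, over the $1800 cap, so patient pays $1800 − $992.80 = $807.20. Insurer: $10250 − $807.20 = $9442.80.
Claim 4 — $4089: 20% coinsurance on $4089 = $817.80. That would push OOP to $2617.80, over the $1800 cap, so patient pays $1800 − $1800 = $0. Plan pays $4089 − $0 = $4089.
Insurer total = bills − patient's total = $16515 − $1800 = $14715.

$14715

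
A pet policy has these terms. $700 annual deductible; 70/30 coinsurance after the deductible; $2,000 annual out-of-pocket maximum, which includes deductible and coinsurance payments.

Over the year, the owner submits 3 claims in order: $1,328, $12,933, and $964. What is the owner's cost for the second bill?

$1,111.60

Bill 1, $1,328: $700 to deductible, leaving $628; owner's 30% is $188.40. Cost to owner: $888.40. OOP to date $888.40.
Bill 2, $12,933: deductible met; 30% of $12,933 = $3,879.90. Adding that to $888.40 gives $4,768.30, past the $2,000 cap; owner pays only $2,000 − $888.40 = $1,111.60.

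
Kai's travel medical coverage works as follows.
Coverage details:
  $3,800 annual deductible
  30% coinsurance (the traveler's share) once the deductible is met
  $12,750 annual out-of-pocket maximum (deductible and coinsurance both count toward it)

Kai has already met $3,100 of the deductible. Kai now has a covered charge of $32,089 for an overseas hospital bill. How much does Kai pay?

$9,650

Remaining deductible: $3,800 − $3,100 = $700.
That leaves $32,089 − $700 = $31,389 for coinsurance.
Traveler's 30% share of $31,389 is $9,416.70.
Traveler responsibility before any cap: $700 + $9,416.70 = $10,116.70.
Adding $10,116.70 to the $3,100 already spent would give $13,216.70, which exceeds the $12,750 cap; the traveler pays just $12,750 − $3,100 = $9,650.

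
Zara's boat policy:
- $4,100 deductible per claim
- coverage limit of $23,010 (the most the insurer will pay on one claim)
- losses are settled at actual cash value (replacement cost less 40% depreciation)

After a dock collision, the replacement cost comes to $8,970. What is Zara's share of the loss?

At 40% depreciation, ACV = $8,970 − $3,588 = $5,382.
Less the $4,100 deductible: $5,382 − $4,100 = $1,282.
$1,282 is within the $23,010 limit, so the insurer pays $1,282.
Owner's share is the uncovered remainder: $8,970 − $1,282 = $7,688.

$7,688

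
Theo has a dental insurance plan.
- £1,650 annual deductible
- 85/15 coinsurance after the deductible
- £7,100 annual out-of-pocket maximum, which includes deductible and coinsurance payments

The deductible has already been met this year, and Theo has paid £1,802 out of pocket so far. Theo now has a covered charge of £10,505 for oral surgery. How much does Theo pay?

With the deductible met, the entire £10,505 is subject to coinsurance.
Coinsurance: £10,505 × 15% = £1,575.75.
Total out-of-pocket so far would be £1,802 + £1,575.75 = £3,377.75, below the £7,100 cap — no reduction.

£1,575.75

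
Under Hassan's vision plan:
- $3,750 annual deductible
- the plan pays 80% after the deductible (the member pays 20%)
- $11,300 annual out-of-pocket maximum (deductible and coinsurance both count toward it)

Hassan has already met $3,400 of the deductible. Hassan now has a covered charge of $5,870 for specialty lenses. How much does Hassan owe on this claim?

$1,454

Deductible still to meet: $3,750 − $3,400 = $350.
After the $350 deductible portion, $5,870 − $350 = $5,520 is subject to coinsurance.
Coinsurance: $5,520 × 20% = $1,104.
That puts the member's cost at $350 + $1,104 = $1,454 before any cap.
Year-to-date out-of-pocket becomes $3,400 + $1,454 = $4,854, still under the $11,300 maximum, so no cap applies.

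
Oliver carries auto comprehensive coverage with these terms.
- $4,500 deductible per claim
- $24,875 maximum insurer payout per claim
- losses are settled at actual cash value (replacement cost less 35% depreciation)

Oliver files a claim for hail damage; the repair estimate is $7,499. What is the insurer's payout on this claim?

At 35% depreciation, ACV = $7,499 − $2,624.65 = $4,874.35.
After the deductible, $4,874.35 − $4,500 = $374.35 remains.
$374.35 is within the $24,875 limit, so the insurer pays $374.35.

$374.35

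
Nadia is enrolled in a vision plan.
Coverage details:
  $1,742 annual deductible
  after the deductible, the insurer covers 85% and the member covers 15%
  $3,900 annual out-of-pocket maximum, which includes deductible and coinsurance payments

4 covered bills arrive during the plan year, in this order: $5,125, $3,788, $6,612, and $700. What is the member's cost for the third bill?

Claim 1 ($5,125): $1,742 finishes the deductible; $3,383 goes to coinsurance; coinsurance $3,383 × 15% = $507.45. Member pays $2,249.45; OOP now $2,249.45.
Claim 2 ($3,788): deductible already satisfied, so member's share is 15% × $3,788 = $568.20. Member pays $568.20; OOP now $2,817.65.
Claim 3 ($6,612): 15% coinsurance on $6,612 = $991.80. Member owes $991.80 (running OOP $3,809.45).

$991.80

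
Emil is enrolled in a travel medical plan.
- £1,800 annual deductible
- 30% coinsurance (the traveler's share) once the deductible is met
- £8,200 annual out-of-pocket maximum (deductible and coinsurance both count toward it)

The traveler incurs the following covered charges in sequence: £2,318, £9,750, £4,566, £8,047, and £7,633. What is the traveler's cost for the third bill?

£1,369.80

Claim 1 — £2,318: £1,800 to deductible, leaving £518; 30% of £518 = £155.40. Traveler owes £1,955.40 (running OOP £1,955.40).
Claim 2 — £9,750: deductible already satisfied, so traveler's share is 30% × £9,750 = £2,925. Traveler owes £2,925 (running OOP £4,880.40).
Claim 3 — £4,566: 30% coinsurance on £4,566 = £1,369.80. Cost to traveler: £1,369.80. OOP to date £6,250.20.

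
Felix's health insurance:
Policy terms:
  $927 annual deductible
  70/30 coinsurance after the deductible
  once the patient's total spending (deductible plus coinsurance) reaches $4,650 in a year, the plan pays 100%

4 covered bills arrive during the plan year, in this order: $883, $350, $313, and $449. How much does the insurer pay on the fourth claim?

$314.30

Bill 1, $883: fully absorbed by the deductible. Patient pays $883; OOP now $883. Insurer: $883 − $883 = $0.
Bill 2, $350: $44 to deductible, leaving $306; coinsurance $306 × 30% = $91.80. Patient pays $135.80; OOP now $1,018.80. Insurer: $350 − $135.80 = $214.20.
Bill 3, $313: 30% coinsurance on $313 = $93.90. Cost to patient: $93.90. OOP to date $1,112.70. Insurer: $313 − $93.90 = $219.10.
Bill 4, $449: deductible already satisfied, so patient's share is 30% × $449 = $134.70. Cost to patient: $134.70. OOP to date $1,247.40. Insurer: $449 − $134.70 = $314.30.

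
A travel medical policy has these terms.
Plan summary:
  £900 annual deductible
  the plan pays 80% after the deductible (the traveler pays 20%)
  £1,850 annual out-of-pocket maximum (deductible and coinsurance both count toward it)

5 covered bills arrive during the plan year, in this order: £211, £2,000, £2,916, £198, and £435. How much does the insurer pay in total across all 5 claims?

Bill 1, £211: entire amount goes to the deductible. Traveler owes £211 (running OOP £211). Plan pays £211 − £211 = £0.
Bill 2, £2,000: £689 finishes the deductible; £1,311 goes to coinsurance; coinsurance £1,311 × 20% = £262.20. Traveler owes £951.20 (running OOP £1,162.20). Plan pays £2,000 − £951.20 = £1,048.80.
Bill 3, £2,916: 20% coinsurance on £2,916 = £583.20. Traveler pays £583.20; OOP now £1,745.40. Insurer: £2,916 − £583.20 = £2,332.80.
Bill 4, £198: deductible met; 20% of £198 = £39.60. Cost to traveler: £39.60. OOP to date £1,785. Insurer: £198 − £39.60 = £158.40.
Bill 5, £435: 20% coinsurance on £435 = £87. OOP would hit £1,872 > £1,850, so the cap limits the traveler to £1,850 − £1,785 = £65. Plan pays £435 − £65 = £370.
Insurer total = bills − traveler's total = £5,760 − £1,850 = £3,910.

£3,910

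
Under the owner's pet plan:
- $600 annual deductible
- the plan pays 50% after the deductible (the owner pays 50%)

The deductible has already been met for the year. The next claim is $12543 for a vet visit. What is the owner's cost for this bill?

$6271.50

The deductible is already satisfied, so the full bill goes to coinsurance.
Owner's 50% share of $12543 is $6271.50.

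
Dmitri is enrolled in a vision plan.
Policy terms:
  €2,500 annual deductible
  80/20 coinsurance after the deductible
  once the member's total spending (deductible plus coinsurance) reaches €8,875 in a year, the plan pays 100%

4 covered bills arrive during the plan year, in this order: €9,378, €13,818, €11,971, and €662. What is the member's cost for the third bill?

Bill 1, €9,378: €2,500 finishes the deductible; €6,878 goes to coinsurance; member's 20% is €1,375.60. Member pays €3,875.60; OOP now €3,875.60.
Bill 2, €13,818: 20% coinsurance on €13,818 = €2,763.60. Cost to member: €2,763.60. OOP to date €6,639.20.
Bill 3, €11,971: 20% coinsurance on €11,971 = €2,394.20. Adding that to €6,639.20 gives €9,033.40, past the €8,875 cap; member pays only €8,875 − €6,639.20 = €2,235.80.

€2,235.80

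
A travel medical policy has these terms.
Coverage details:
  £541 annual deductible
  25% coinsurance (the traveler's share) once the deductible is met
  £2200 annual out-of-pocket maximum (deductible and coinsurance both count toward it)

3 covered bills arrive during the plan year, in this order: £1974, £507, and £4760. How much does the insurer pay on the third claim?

Claim 1 — £1974: £541 to deductible, leaving £1433; 25% of £1433 = £358.25. Cost to traveler: £899.25. OOP to date £899.25. Insurer: £1974 − £899.25 = £1074.75.
Claim 2 — £507: deductible met; 25% of £507 = £126.75. Cost to traveler: £126.75. OOP to date £1026. Insurer: £507 − £126.75 = £380.25.
Claim 3 — £4760: deductible met; 25% of £4760 = £1190. That would push OOP to £2216, over the £2200 cap, so traveler pays £2200 − £1026 = £1174. Insurer: £4760 − £1174 = £3586.

£3586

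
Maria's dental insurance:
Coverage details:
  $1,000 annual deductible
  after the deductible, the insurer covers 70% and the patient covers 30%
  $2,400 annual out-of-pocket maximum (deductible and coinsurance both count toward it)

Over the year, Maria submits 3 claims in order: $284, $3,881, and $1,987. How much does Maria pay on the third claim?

#1 ($284): entire amount goes to the deductible. Patient pays $284; OOP now $284.
#2 ($3,881): $716 to deductible, leaving $3,165; 30% of $3,165 = $949.50. Cost to patient: $1,665.50. OOP to date $1,949.50.
#3 ($1,987): deductible met; 30% of $1,987 = $596.10. That would push OOP to $2,545.60, over the $2,400 cap, so patient pays $2,400 − $1,949.50 = $450.50.

$450.50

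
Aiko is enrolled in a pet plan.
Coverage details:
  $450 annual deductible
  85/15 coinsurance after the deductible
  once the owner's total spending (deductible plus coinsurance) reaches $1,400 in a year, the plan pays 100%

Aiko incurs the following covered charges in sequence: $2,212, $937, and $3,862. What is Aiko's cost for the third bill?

Bill 1, $2,212: deductible takes $450, $1,762 remains; owner's 15% is $264.30. Owner owes $714.30 (running OOP $714.30).
Bill 2, $937: deductible met; 15% of $937 = $140.55. Owner pays $140.55; OOP now $854.85.
Bill 3, $3,862: deductible already satisfied, so owner's share is 15% × $3,862 = $579.30. That would push OOP to $1,434.15, over the $1,400 cap, so owner pays $1,400 − $854.85 = $545.15.

$545.15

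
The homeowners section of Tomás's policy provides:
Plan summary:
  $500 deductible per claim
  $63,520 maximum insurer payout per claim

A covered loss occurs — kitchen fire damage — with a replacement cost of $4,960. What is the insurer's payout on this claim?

Less the $500 deductible: $4,960 − $500 = $4,460.
That's under the $63,520 cap, so the insurer reimburses the full $4,460.

$4,460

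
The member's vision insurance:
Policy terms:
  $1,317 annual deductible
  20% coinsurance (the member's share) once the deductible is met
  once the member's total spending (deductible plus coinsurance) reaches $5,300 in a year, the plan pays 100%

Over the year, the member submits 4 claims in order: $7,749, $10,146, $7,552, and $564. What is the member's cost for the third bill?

$667.40

#1 ($7,749): $1,317 to deductible, leaving $6,432; member's 20% is $1,286.40. Member owes $2,603.40 (running OOP $2,603.40).
#2 ($10,146): deductible met; 20% of $10,146 = $2,029.20. Member pays $2,029.20; OOP now $4,632.60.
#3 ($7,552): 20% coinsurance on $7,552 = $1,510.40. OOP would hit $6,143 > $5,300, so the cap limits the member to $5,300 − $4,632.60 = $667.40.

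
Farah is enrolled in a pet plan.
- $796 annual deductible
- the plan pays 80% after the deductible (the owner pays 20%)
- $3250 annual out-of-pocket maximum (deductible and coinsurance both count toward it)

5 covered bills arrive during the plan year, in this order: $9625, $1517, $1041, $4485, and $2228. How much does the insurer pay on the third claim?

$832.80

Claim 1 — $9625: $796 finishes the deductible; $8829 goes to coinsurance; coinsurance $8829 × 20% = $1765.80. Owner pays $2561.80; OOP now $2561.80. Insurer: $9625 − $2561.80 = $7063.20.
Claim 2 — $1517: 20% coinsurance on $1517 = $303.40. Owner pays $303.40; OOP now $2865.20. Insurer: $1517 − $303.40 = $1213.60.
Claim 3 — $1041: 20% coinsurance on $1041 = $208.20. Cost to owner: $208.20. OOP to date $3073.40. Plan pays $1041 − $208.20 = $832.80.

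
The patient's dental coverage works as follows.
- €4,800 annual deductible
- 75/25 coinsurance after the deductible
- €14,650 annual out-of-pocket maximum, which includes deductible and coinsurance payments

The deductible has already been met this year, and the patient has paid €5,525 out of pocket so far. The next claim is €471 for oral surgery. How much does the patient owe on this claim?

€117.75

The deductible is already satisfied, so the full bill goes to coinsurance.
25% of €471 = €117.75 falls to the patient.
Cumulative spending €5,525 + €117.75 = €5,642.75 stays under the €14,650 maximum.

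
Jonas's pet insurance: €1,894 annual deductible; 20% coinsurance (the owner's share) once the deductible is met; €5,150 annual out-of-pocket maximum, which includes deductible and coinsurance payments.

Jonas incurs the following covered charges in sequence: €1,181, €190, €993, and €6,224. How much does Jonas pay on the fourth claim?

#1 (€1,181): entire amount goes to the deductible. Owner pays €1,181; OOP now €1,181.
#2 (€190): entire amount goes to the deductible. Owner pays €190; OOP now €1,371.
#3 (€993): €523 to deductible, leaving €470; owner's 20% is €94. Owner owes €617 (running OOP €1,988).
#4 (€6,224): deductible met; 20% of €6,224 = €1,244.80. Cost to owner: €1,244.80. OOP to date €3,232.80.

€1,244.80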